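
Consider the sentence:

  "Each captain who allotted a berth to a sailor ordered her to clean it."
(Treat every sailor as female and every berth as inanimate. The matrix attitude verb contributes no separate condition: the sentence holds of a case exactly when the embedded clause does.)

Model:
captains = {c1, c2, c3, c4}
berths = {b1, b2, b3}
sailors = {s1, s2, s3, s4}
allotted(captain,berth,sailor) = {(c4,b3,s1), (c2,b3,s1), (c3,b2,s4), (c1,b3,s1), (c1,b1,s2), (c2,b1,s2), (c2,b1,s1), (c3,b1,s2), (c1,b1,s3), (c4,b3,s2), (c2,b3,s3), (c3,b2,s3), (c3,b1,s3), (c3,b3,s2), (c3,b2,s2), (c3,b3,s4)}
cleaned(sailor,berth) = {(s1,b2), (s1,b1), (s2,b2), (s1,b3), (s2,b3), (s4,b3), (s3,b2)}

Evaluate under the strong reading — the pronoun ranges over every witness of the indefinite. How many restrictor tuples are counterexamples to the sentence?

"her" takes "a sailor" as antecedent and "it" takes "a berth"; both are donkey pronouns co-varying with the restrictor.
Strong reading: for every (c,b,s) with allotted(c,b,s), cleaned(s,b).
Restrictor triples: (c1,b1,s2)→cleaned(s2,b1) ✗  (c1,b1,s3)→cleaned(s3,b1) ✗  (c1,b3,s1)→cleaned(s1,b3) ✓  (c2,b1,s1)→cleaned(s1,b1) ✓  (c2,b1,s2)→cleaned(s2,b1) ✗  (c2,b3,s1)→cleaned(s1,b3) ✓  (c2,b3,s3)→cleaned(s3,b3) ✗  (c3,b1,s2)→cleaned(s2,b1) ✗  (c3,b1,s3)→cleaned(s3,b1) ✗  (c3,b2,s2)→cleaned(s2,b2) ✓  (c3,b2,s3)→cleaned(s3,b2) ✓  (c3,b2,s4)→cleaned(s4,b2) ✗  (c3,b3,s2)→cleaned(s2,b3) ✓  (c3,b3,s4)→cleaned(s4,b3) ✓  (c4,b3,s1)→cleaned(s1,b3) ✓  (c4,b3,s2)→cleaned(s2,b3) ✓
Counterexamples (restrictor triples failing the scope): 7.

7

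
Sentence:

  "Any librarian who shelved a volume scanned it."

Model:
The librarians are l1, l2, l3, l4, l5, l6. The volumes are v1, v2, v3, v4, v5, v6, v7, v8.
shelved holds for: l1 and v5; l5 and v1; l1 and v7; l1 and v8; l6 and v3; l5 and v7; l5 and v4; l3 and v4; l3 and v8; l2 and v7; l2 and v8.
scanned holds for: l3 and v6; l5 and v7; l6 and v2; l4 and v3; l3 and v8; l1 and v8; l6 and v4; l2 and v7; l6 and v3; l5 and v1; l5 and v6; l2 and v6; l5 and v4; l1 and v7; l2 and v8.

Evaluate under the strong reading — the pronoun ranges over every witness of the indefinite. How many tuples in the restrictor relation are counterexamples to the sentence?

2

"it" takes "a volume" as antecedent — a donkey pronoun bound across the clause boundary.
Strong reading: for every (l,v) with shelved(l,v), scanned(l,v).
Restrictor pairs: (l1,v5) ✗  (l1,v7) ✓  (l1,v8) ✓  (l2,v7) ✓  (l2,v8) ✓  (l3,v4) ✗  (l3,v8) ✓  (l5,v1) ✓  (l5,v4) ✓  (l5,v7) ✓  (l6,v3) ✓
Counterexamples (restrictor pairs failing the scope): 2.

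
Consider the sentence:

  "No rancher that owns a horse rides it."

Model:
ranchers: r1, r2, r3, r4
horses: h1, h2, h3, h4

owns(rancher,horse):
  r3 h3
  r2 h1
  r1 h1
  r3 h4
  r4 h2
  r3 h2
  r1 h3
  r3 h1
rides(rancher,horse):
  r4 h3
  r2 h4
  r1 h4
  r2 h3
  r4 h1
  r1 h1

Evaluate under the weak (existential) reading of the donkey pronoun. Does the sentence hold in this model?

False

"it" takes "a horse" as antecedent — a donkey pronoun bound across the clause boundary.
Truth condition: for no (r,h) with owns(r,h) does rides(r,h) hold.
Restrictor pairs — does the scope hold? (r1,h1):holds  (r1,h3):fails  (r2,h1):fails  (r3,h1):fails  (r3,h2):fails  (r3,h3):fails  (r3,h4):fails  (r4,h2):fails
Scope holds for 1 pair(s), so the sentence is false.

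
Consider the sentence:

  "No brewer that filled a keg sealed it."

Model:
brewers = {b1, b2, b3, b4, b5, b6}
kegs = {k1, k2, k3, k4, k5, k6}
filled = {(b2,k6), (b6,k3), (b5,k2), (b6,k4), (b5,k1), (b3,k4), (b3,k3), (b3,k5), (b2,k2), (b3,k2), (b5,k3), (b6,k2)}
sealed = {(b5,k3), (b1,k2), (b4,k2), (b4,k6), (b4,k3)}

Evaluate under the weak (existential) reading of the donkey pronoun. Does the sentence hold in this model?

"it" takes "a keg" as antecedent — a donkey pronoun bound across the clause boundary.
Truth condition: for no (b,k) with filled(b,k) does sealed(b,k) hold.
Restrictor pairs — does the scope hold? (b2,k2):fails  (b2,k6):fails  (b3,k2):fails  (b3,k3):fails  (b3,k4):fails  (b3,k5):fails  (b5,k1):fails  (b5,k2):fails  (b5,k3):holds  (b6,k2):fails  (b6,k3):fails  (b6,k4):fails
Scope holds for 1 pair(s), so the sentence is false.

False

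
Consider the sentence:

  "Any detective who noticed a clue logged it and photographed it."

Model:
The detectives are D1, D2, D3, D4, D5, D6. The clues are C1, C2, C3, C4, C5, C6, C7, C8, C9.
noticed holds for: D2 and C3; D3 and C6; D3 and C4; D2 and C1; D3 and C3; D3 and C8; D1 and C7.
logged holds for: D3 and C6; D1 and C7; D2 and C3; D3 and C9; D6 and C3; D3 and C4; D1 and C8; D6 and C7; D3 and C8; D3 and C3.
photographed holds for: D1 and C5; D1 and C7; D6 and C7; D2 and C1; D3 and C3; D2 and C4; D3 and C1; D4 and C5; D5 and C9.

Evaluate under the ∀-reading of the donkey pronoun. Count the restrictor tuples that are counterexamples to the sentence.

5

"it" takes "a clue" as antecedent — a donkey pronoun bound across the clause boundary.
Strong reading: for every (d,c) with noticed(d,c), logged(d,c) ∧ photographed(d,c).
Restrictor pairs: (D1,C7) ✓  (D2,C1) ✗  (D2,C3) ✗  (D3,C3) ✓  (D3,C4) ✗  (D3,C6) ✗  (D3,C8) ✗
Counterexamples (restrictor pairs failing the scope): 5.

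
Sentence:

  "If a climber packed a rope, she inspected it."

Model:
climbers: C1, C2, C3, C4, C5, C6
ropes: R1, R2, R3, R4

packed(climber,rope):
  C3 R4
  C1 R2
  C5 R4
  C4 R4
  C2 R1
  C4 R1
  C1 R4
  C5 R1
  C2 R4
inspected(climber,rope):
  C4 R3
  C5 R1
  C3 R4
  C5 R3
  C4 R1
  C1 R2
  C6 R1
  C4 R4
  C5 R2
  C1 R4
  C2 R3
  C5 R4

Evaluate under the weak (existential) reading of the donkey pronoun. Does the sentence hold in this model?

"it" takes "a rope" as antecedent — a donkey pronoun bound across the clause boundary.
Weak reading: every climber c with some packed-rope has at least one packed-rope r such that inspected(c,r).
Per climber: C1:✓  C2:✗  C3:✓  C4:✓  C5:✓
C2 has no witness among its packed-ropes.

False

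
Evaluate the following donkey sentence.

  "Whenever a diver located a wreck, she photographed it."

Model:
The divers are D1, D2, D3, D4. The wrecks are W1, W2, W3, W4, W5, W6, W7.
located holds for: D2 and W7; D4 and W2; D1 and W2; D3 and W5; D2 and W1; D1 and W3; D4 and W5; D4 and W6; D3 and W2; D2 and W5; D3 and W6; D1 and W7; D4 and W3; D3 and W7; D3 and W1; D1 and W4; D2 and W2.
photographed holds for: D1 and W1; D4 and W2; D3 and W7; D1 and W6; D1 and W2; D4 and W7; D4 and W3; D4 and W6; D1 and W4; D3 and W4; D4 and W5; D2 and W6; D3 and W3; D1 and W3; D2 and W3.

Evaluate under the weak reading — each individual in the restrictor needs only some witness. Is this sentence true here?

"it" takes "a wreck" as antecedent — a donkey pronoun bound across the clause boundary.
Weak reading: every diver d with some located-wreck has at least one located-wreck w such that photographed(d,w).
Per diver: D1:✓  D2:✗  D3:✓  D4:✓
D2 has no witness among its located-wrecks.

False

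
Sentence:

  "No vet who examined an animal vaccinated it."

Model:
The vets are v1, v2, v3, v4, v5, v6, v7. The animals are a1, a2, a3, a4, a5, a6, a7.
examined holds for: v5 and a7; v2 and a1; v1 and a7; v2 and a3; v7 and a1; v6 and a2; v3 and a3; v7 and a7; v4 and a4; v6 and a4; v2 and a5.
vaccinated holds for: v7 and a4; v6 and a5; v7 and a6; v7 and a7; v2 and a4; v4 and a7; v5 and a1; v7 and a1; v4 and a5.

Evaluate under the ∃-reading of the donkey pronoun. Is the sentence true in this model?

"it" takes "an animal" as antecedent — a donkey pronoun bound across the clause boundary.
Truth condition: for no (v,a) with examined(v,a) does vaccinated(v,a) hold.
Restrictor pairs — does the scope hold? (v1,a7):fails  (v2,a1):fails  (v2,a3):fails  (v2,a5):fails  (v3,a3):fails  (v4,a4):fails  (v5,a7):fails  (v6,a2):fails  (v6,a4):fails  (v7,a1):holds  (v7,a7):holds
Scope holds for 2 pair(s), so the sentence is false.

False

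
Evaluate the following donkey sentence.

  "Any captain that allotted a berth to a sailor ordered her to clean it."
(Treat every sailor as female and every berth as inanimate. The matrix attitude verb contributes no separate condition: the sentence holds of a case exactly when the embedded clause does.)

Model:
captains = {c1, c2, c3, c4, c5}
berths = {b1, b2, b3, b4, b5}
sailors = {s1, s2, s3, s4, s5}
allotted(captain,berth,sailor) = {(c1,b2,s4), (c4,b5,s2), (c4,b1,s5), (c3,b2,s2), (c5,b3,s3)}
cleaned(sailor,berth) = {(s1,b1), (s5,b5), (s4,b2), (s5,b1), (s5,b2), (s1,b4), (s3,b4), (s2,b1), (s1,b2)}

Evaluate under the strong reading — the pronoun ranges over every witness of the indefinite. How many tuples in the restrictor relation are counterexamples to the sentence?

"her" takes "a sailor" as antecedent and "it" takes "a berth"; both are donkey pronouns co-varying with the restrictor.
Strong reading: for every (c,b,s) with allotted(c,b,s), cleaned(s,b).
Restrictor triples: (c1,b2,s4)→cleaned(s4,b2) ✓  (c3,b2,s2)→cleaned(s2,b2) ✗  (c4,b1,s5)→cleaned(s5,b1) ✓  (c4,b5,s2)→cleaned(s2,b5) ✗  (c5,b3,s3)→cleaned(s3,b3) ✗
Counterexamples (restrictor triples failing the scope): 3.

3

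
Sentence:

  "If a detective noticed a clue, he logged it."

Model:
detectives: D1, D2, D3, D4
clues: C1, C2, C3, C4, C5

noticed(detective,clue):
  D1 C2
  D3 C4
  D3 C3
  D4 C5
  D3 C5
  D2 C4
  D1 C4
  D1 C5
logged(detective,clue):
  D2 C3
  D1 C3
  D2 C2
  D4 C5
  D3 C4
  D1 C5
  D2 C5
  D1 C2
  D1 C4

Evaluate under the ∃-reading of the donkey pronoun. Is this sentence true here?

False

"it" takes "a clue" as antecedent — a donkey pronoun bound across the clause boundary.
Weak reading: every detective d with some noticed-clue has at least one noticed-clue c such that logged(d,c).
Per detective: D1:✓  D2:✗  D3:✓  D4:✓
D2 has no witness among its noticed-clues.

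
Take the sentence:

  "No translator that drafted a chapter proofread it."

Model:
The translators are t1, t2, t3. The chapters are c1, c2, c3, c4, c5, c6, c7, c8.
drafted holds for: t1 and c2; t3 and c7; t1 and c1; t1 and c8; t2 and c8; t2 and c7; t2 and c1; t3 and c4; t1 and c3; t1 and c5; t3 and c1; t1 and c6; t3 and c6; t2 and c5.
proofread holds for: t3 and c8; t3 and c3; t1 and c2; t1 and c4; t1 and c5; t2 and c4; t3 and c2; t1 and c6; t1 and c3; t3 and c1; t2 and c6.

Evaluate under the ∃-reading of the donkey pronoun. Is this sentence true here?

False

"it" takes "a chapter" as antecedent — a donkey pronoun bound across the clause boundary.
Truth condition: for no (t,c) with drafted(t,c) does proofread(t,c) hold.
Restrictor pairs — does the scope hold? (t1,c1):fails  (t1,c2):holds  (t1,c3):holds  (t1,c5):holds  (t1,c6):holds  (t1,c8):fails  (t2,c1):fails  (t2,c5):fails  (t2,c7):fails  (t2,c8):fails  (t3,c1):holds  (t3,c4):fails  (t3,c6):fails  (t3,c7):fails
Scope holds for 5 pair(s), so the sentence is false.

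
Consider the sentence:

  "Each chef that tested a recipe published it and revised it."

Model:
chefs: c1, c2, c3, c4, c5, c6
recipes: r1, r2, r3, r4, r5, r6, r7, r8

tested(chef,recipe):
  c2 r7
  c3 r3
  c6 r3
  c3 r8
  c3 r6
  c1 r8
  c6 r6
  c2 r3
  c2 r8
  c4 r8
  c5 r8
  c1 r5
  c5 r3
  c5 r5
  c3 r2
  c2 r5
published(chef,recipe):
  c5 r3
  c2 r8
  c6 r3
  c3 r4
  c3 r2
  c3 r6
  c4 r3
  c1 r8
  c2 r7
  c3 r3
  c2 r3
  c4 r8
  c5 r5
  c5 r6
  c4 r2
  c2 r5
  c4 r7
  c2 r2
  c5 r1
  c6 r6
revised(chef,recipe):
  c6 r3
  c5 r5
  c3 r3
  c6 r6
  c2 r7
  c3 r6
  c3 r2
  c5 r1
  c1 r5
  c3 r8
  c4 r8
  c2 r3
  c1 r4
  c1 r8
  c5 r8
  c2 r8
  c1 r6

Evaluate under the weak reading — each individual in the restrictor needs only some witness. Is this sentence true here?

True

"it" takes "a recipe" as antecedent — a donkey pronoun bound across the clause boundary.
Weak reading: every chef c with some tested-recipe has at least one tested-recipe r such that published(c,r) ∧ revised(c,r).
Per chef: c1:✓  c2:✓  c3:✓  c4:✓  c5:✓  c6:✓
Every chef in the restrictor has a witness.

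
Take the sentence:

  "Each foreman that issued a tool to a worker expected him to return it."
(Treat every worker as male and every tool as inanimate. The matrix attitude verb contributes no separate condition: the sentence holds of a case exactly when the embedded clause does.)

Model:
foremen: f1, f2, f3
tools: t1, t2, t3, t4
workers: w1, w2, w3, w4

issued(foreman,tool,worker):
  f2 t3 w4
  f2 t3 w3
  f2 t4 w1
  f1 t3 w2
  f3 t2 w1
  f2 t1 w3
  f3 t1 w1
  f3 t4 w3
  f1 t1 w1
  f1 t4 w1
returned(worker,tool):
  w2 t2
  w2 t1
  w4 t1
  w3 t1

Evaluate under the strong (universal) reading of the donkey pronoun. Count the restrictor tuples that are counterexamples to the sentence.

9

"him" takes "a worker" as antecedent and "it" takes "a tool"; both are donkey pronouns co-varying with the restrictor.
Strong reading: for every (f,t,w) with issued(f,t,w), returned(w,t).
Restrictor triples: (f1,t1,w1)→returned(w1,t1) ✗  (f1,t3,w2)→returned(w2,t3) ✗  (f1,t4,w1)→returned(w1,t4) ✗  (f2,t1,w3)→returned(w3,t1) ✓  (f2,t3,w3)→returned(w3,t3) ✗  (f2,t3,w4)→returned(w4,t3) ✗  (f2,t4,w1)→returned(w1,t4) ✗  (f3,t1,w1)→returned(w1,t1) ✗  (f3,t2,w1)→returned(w1,t2) ✗  (f3,t4,w3)→returned(w3,t4) ✗
Counterexamples (restrictor triples failing the scope): 9.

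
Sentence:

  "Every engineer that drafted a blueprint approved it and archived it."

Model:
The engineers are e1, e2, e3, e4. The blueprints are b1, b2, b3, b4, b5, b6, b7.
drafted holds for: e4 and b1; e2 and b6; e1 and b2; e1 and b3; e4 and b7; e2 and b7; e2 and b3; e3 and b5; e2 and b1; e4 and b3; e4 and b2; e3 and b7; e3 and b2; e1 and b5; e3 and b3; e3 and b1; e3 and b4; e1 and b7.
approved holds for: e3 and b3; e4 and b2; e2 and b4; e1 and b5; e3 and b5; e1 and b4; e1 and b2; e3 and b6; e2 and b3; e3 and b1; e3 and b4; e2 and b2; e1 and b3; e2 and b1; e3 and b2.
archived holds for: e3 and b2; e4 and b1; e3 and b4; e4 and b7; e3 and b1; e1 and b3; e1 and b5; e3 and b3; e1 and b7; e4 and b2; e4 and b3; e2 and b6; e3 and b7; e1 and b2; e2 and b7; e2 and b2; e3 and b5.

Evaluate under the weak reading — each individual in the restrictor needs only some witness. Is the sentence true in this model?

False

"it" takes "a blueprint" as antecedent — a donkey pronoun bound across the clause boundary.
Weak reading: every engineer e with some drafted-blueprint has at least one drafted-blueprint b such that approved(e,b) ∧ archived(e,b).
Per engineer: e1:✓  e2:✗  e3:✓  e4:✓
e2 has no witness among its drafted-blueprints.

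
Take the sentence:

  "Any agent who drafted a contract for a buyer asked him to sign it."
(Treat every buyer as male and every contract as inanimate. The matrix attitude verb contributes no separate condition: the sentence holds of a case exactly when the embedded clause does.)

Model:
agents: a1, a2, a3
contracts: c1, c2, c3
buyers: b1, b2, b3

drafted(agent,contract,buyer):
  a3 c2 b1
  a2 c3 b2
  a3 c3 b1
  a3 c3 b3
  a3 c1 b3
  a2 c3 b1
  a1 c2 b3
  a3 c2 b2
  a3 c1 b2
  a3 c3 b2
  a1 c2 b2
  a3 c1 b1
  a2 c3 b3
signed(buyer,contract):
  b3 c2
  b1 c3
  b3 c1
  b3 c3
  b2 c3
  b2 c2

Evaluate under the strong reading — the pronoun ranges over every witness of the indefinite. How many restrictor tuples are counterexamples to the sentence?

"him" takes "a buyer" as antecedent and "it" takes "a contract"; both are donkey pronouns co-varying with the restrictor.
Strong reading: for every (a,c,b) with drafted(a,c,b), signed(b,c).
Restrictor triples: (a1,c2,b2)→signed(b2,c2) ✓  (a1,c2,b3)→signed(b3,c2) ✓  (a2,c3,b1)→signed(b1,c3) ✓  (a2,c3,b2)→signed(b2,c3) ✓  (a2,c3,b3)→signed(b3,c3) ✓  (a3,c1,b1)→signed(b1,c1) ✗  (a3,c1,b2)→signed(b2,c1) ✗  (a3,c1,b3)→signed(b3,c1) ✓  (a3,c2,b1)→signed(b1,c2) ✗  (a3,c2,b2)→signed(b2,c2) ✓  (a3,c3,b1)→signed(b1,c3) ✓  (a3,c3,b2)→signed(b2,c3) ✓  (a3,c3,b3)→signed(b3,c3) ✓
Counterexamples (restrictor triples failing the scope): 3.

3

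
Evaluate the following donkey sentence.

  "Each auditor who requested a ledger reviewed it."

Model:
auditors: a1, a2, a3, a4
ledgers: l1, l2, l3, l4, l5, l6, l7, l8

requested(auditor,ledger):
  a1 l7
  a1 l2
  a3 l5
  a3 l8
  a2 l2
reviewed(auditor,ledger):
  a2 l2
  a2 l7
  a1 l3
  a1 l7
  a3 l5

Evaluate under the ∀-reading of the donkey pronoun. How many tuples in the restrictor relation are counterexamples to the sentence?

"it" takes "a ledger" as antecedent — a donkey pronoun bound across the clause boundary.
Strong reading: for every (a,l) with requested(a,l), reviewed(a,l).
Restrictor pairs: (a1,l2) ✗  (a1,l7) ✓  (a2,l2) ✓  (a3,l5) ✓  (a3,l8) ✗
Counterexamples (restrictor pairs failing the scope): 2.

2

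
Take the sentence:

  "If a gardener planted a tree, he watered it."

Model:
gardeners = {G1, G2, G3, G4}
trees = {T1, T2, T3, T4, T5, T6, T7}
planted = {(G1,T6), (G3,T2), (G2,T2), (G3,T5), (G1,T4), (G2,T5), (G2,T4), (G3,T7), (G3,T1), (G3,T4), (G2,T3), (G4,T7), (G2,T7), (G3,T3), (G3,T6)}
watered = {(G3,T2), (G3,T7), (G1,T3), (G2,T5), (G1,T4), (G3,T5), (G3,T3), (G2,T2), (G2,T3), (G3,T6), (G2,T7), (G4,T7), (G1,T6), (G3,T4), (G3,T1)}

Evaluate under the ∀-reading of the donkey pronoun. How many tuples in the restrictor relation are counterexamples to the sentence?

"it" takes "a tree" as antecedent — a donkey pronoun bound across the clause boundary.
Strong reading: for every (g,t) with planted(g,t), watered(g,t).
Restrictor pairs: (G1,T4) ✓  (G1,T6) ✓  (G2,T2) ✓  (G2,T3) ✓  (G2,T4) ✗  (G2,T5) ✓  (G2,T7) ✓  (G3,T1) ✓  (G3,T2) ✓  (G3,T3) ✓  (G3,T4) ✓  (G3,T5) ✓  (G3,T6) ✓  (G3,T7) ✓  (G4,T7) ✓
Counterexamples (restrictor pairs failing the scope): 1.

1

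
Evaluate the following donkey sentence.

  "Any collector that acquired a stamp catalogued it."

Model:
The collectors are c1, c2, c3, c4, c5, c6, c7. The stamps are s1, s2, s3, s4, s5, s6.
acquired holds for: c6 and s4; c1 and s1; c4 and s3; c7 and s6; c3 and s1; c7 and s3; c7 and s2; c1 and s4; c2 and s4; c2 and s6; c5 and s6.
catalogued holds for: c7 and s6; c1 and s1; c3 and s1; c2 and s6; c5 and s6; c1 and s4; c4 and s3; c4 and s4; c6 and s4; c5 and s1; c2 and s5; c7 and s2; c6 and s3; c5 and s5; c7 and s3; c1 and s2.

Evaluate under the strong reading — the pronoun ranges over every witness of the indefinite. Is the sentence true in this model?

False

"it" takes "a stamp" as antecedent — a donkey pronoun bound across the clause boundary.
Strong reading: for every (c,s) with acquired(c,s), catalogued(c,s).
Restrictor pairs: (c1,s1) ✓  (c1,s4) ✓  (c2,s4) ✗  (c2,s6) ✓  (c3,s1) ✓  (c4,s3) ✓  (c5,s6) ✓  (c6,s4) ✓  (c7,s2) ✓  (c7,s3) ✓  (c7,s6) ✓
Counterexample: (c2,s4) is in acquired but fails the scope.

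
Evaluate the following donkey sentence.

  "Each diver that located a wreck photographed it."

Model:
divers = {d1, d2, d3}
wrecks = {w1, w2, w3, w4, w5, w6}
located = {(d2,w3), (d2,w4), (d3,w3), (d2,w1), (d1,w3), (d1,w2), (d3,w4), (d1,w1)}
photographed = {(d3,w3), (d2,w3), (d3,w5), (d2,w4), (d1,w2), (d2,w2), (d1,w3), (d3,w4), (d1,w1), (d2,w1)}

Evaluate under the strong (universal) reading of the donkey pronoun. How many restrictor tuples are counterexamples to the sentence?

"it" takes "a wreck" as antecedent — a donkey pronoun bound across the clause boundary.
Strong reading: for every (d,w) with located(d,w), photographed(d,w).
Restrictor pairs: (d1,w1) ✓  (d1,w2) ✓  (d1,w3) ✓  (d2,w1) ✓  (d2,w3) ✓  (d2,w4) ✓  (d3,w3) ✓  (d3,w4) ✓
Counterexamples (restrictor pairs failing the scope): 0.

0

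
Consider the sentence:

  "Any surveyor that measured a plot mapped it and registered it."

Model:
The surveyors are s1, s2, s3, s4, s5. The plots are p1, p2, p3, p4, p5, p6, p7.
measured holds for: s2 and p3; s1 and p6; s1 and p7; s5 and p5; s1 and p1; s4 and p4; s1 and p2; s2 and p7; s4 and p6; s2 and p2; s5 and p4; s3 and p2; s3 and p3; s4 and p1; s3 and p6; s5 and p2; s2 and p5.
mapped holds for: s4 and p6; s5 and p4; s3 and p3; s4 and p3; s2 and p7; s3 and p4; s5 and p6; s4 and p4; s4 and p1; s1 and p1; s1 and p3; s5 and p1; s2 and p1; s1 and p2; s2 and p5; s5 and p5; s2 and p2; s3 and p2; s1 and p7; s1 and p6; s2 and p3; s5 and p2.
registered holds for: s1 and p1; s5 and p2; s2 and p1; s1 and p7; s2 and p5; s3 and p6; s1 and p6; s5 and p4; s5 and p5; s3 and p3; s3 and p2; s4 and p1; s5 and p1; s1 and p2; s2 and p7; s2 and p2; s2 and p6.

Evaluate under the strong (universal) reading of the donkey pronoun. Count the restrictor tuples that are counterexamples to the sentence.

"it" takes "a plot" as antecedent — a donkey pronoun bound across the clause boundary.
Strong reading: for every (s,p) with measured(s,p), mapped(s,p) ∧ registered(s,p).
Restrictor pairs: (s1,p1) ✓  (s1,p2) ✓  (s1,p6) ✓  (s1,p7) ✓  (s2,p2) ✓  (s2,p3) ✗  (s2,p5) ✓  (s2,p7) ✓  (s3,p2) ✓  (s3,p3) ✓  (s3,p6) ✗  (s4,p1) ✓  (s4,p4) ✗  (s4,p6) ✗  (s5,p2) ✓  (s5,p4) ✓  (s5,p5) ✓
Counterexamples (restrictor pairs failing the scope): 4.

4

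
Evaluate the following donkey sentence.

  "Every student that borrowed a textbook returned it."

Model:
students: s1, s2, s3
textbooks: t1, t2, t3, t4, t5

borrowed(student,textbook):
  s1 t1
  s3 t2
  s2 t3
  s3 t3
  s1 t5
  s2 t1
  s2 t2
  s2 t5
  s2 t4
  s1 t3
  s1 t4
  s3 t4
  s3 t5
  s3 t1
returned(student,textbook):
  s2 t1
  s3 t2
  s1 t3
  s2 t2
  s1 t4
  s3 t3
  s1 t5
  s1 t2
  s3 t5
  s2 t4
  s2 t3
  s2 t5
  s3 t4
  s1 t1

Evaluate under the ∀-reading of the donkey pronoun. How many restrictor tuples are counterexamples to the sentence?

1

"it" takes "a textbook" as antecedent — a donkey pronoun bound across the clause boundary.
Strong reading: for every (s,t) with borrowed(s,t), returned(s,t).
Restrictor pairs: (s1,t1) ✓  (s1,t3) ✓  (s1,t4) ✓  (s1,t5) ✓  (s2,t1) ✓  (s2,t2) ✓  (s2,t3) ✓  (s2,t4) ✓  (s2,t5) ✓  (s3,t1) ✗  (s3,t2) ✓  (s3,t3) ✓  (s3,t4) ✓  (s3,t5) ✓
Counterexamples (restrictor pairs failing the scope): 1.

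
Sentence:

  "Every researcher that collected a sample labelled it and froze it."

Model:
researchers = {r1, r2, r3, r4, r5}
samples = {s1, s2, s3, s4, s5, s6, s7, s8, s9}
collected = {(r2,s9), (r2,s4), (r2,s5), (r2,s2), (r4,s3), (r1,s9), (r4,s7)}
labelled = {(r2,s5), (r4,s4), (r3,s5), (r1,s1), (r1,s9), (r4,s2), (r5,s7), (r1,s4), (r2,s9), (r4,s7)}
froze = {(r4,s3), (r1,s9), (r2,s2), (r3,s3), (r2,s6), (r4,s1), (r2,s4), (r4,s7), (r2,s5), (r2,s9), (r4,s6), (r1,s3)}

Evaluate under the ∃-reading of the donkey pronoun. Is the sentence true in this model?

True

"it" takes "a sample" as antecedent — a donkey pronoun bound across the clause boundary.
Weak reading: every researcher r with some collected-sample has at least one collected-sample s such that labelled(r,s) ∧ froze(r,s).
Per researcher: r1:✓  r2:✓  r4:✓
Every researcher in the restrictor has a witness.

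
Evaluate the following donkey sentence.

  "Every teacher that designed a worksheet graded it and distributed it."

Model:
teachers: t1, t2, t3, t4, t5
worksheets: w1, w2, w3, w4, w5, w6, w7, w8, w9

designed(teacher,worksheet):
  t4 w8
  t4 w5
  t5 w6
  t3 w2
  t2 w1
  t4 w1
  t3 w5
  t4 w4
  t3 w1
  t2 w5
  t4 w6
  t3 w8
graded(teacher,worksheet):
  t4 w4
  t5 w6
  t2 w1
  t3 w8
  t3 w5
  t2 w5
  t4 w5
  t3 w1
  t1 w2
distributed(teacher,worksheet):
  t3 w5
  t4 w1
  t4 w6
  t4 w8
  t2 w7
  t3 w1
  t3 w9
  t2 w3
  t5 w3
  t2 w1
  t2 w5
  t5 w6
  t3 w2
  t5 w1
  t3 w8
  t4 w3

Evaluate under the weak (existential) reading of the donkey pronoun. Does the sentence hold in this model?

"it" takes "a worksheet" as antecedent — a donkey pronoun bound across the clause boundary.
Weak reading: every teacher t with some designed-worksheet has at least one designed-worksheet w such that graded(t,w) ∧ distributed(t,w).
Per teacher: t2:✓  t3:✓  t4:✗  t5:✓
t4 has no witness among its designed-worksheets.

False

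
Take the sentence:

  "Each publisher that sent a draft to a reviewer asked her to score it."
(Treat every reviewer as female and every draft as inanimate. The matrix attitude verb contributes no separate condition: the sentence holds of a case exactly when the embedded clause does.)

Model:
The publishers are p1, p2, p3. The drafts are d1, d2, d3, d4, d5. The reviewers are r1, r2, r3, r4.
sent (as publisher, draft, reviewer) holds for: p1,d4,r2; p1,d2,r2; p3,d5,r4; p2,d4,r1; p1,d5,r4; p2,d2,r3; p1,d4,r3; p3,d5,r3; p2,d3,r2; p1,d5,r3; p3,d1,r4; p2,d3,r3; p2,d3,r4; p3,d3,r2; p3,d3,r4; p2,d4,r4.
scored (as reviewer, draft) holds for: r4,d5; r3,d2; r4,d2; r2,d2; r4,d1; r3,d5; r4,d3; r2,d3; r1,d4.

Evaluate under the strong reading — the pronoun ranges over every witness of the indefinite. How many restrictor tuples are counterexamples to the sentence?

4

"her" takes "a reviewer" as antecedent and "it" takes "a draft"; both are donkey pronouns co-varying with the restrictor.
Strong reading: for every (p,d,r) with sent(p,d,r), scored(r,d).
Restrictor triples: (p1,d2,r2)→scored(r2,d2) ✓  (p1,d4,r2)→scored(r2,d4) ✗  (p1,d4,r3)→scored(r3,d4) ✗  (p1,d5,r3)→scored(r3,d5) ✓  (p1,d5,r4)→scored(r4,d5) ✓  (p2,d2,r3)→scored(r3,d2) ✓  (p2,d3,r2)→scored(r2,d3) ✓  (p2,d3,r3)→scored(r3,d3) ✗  (p2,d3,r4)→scored(r4,d3) ✓  (p2,d4,r1)→scored(r1,d4) ✓  (p2,d4,r4)→scored(r4,d4) ✗  (p3,d1,r4)→scored(r4,d1) ✓  (p3,d3,r2)→scored(r2,d3) ✓  (p3,d3,r4)→scored(r4,d3) ✓  (p3,d5,r3)→scored(r3,d5) ✓  (p3,d5,r4)→scored(r4,d5) ✓
Counterexamples (restrictor triples failing the scope): 4.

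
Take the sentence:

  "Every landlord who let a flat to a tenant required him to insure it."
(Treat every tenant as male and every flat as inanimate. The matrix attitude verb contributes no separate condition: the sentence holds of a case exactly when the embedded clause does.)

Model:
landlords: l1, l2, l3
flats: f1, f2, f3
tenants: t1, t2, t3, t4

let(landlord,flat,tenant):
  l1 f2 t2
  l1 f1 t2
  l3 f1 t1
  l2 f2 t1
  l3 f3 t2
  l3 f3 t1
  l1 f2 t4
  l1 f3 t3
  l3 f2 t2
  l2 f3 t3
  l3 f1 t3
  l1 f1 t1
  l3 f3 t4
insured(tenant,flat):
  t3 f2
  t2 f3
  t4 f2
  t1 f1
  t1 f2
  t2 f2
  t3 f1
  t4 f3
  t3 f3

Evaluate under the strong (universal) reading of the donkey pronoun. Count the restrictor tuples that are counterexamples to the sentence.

"him" takes "a tenant" as antecedent and "it" takes "a flat"; both are donkey pronouns co-varying with the restrictor.
Strong reading: for every (l,f,t) with let(l,f,t), insured(t,f).
Restrictor triples: (l1,f1,t1)→insured(t1,f1) ✓  (l1,f1,t2)→insured(t2,f1) ✗  (l1,f2,t2)→insured(t2,f2) ✓  (l1,f2,t4)→insured(t4,f2) ✓  (l1,f3,t3)→insured(t3,f3) ✓  (l2,f2,t1)→insured(t1,f2) ✓  (l2,f3,t3)→insured(t3,f3) ✓  (l3,f1,t1)→insured(t1,f1) ✓  (l3,f1,t3)→insured(t3,f1) ✓  (l3,f2,t2)→insured(t2,f2) ✓  (l3,f3,t1)→insured(t1,f3) ✗  (l3,f3,t2)→insured(t2,f3) ✓  (l3,f3,t4)→insured(t4,f3) ✓
Counterexamples (restrictor triples failing the scope): 2.

2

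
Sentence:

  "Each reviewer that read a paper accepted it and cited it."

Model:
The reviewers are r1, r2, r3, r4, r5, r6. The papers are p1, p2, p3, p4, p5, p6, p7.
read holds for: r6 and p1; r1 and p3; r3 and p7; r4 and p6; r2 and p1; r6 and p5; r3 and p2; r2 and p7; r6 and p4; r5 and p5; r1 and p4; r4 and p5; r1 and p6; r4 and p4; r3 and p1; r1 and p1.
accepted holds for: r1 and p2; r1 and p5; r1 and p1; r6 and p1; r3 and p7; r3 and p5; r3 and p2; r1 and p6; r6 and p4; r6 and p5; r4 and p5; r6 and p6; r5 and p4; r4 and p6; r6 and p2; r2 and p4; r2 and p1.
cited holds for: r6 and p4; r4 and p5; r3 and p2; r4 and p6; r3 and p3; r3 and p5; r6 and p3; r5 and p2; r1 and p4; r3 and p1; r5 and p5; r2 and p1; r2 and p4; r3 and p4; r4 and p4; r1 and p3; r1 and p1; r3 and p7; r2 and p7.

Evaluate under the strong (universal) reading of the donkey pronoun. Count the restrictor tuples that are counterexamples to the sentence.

"it" takes "a paper" as antecedent — a donkey pronoun bound across the clause boundary.
Strong reading: for every (r,p) with read(r,p), accepted(r,p) ∧ cited(r,p).
Restrictor pairs: (r1,p1) ✓  (r1,p3) ✗  (r1,p4) ✗  (r1,p6) ✗  (r2,p1) ✓  (r2,p7) ✗  (r3,p1) ✗  (r3,p2) ✓  (r3,p7) ✓  (r4,p4) ✗  (r4,p5) ✓  (r4,p6) ✓  (r5,p5) ✗  (r6,p1) ✗  (r6,p4) ✓  (r6,p5) ✗
Counterexamples (restrictor pairs failing the scope): 9.

9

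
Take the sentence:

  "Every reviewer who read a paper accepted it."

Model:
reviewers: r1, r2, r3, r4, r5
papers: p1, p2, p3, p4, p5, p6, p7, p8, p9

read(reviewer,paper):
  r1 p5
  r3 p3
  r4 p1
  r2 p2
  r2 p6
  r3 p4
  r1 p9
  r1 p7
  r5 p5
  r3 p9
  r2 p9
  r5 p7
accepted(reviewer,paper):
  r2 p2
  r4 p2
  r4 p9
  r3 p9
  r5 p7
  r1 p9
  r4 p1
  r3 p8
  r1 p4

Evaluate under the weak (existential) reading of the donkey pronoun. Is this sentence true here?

"it" takes "a paper" as antecedent — a donkey pronoun bound across the clause boundary.
Weak reading: every reviewer r with some read-paper has at least one read-paper p such that accepted(r,p).
Per reviewer: r1:✓  r2:✓  r3:✓  r4:✓  r5:✓
Every reviewer in the restrictor has a witness.

True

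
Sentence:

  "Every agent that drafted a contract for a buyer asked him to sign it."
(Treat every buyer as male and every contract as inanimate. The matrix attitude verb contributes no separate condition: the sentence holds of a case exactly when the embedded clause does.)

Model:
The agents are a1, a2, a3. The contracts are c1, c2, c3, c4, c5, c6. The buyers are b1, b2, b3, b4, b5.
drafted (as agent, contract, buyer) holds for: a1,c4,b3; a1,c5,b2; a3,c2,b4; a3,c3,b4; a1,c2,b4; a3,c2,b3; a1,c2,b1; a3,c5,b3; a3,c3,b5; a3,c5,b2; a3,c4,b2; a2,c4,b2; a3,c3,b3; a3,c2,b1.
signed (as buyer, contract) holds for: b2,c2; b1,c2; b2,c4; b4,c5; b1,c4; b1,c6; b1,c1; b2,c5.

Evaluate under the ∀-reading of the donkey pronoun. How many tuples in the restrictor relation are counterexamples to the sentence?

8

"him" takes "a buyer" as antecedent and "it" takes "a contract"; both are donkey pronouns co-varying with the restrictor.
Strong reading: for every (a,c,b) with drafted(a,c,b), signed(b,c).
Restrictor triples: (a1,c2,b1)→signed(b1,c2) ✓  (a1,c2,b4)→signed(b4,c2) ✗  (a1,c4,b3)→signed(b3,c4) ✗  (a1,c5,b2)→signed(b2,c5) ✓  (a2,c4,b2)→signed(b2,c4) ✓  (a3,c2,b1)→signed(b1,c2) ✓  (a3,c2,b3)→signed(b3,c2) ✗  (a3,c2,b4)→signed(b4,c2) ✗  (a3,c3,b3)→signed(b3,c3) ✗  (a3,c3,b4)→signed(b4,c3) ✗  (a3,c3,b5)→signed(b5,c3) ✗  (a3,c4,b2)→signed(b2,c4) ✓  (a3,c5,b2)→signed(b2,c5) ✓  (a3,c5,b3)→signed(b3,c5) ✗
Counterexamples (restrictor triples failing the scope): 8.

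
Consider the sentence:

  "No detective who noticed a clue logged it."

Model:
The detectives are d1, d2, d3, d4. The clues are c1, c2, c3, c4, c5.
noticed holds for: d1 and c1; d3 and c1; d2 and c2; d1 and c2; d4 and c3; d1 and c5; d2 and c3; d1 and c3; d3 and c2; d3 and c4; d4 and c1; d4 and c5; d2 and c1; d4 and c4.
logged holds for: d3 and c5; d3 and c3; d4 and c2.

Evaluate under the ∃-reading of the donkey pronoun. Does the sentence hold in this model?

"it" takes "a clue" as antecedent — a donkey pronoun bound across the clause boundary.
Truth condition: for no (d,c) with noticed(d,c) does logged(d,c) hold.
Restrictor pairs — does the scope hold? (d1,c1):fails  (d1,c2):fails  (d1,c3):fails  (d1,c5):fails  (d2,c1):fails  (d2,c2):fails  (d2,c3):fails  (d3,c1):fails  (d3,c2):fails  (d3,c4):fails  (d4,c1):fails  (d4,c3):fails  (d4,c4):fails  (d4,c5):fails
Scope holds for no restrictor pair, so the sentence is true.

True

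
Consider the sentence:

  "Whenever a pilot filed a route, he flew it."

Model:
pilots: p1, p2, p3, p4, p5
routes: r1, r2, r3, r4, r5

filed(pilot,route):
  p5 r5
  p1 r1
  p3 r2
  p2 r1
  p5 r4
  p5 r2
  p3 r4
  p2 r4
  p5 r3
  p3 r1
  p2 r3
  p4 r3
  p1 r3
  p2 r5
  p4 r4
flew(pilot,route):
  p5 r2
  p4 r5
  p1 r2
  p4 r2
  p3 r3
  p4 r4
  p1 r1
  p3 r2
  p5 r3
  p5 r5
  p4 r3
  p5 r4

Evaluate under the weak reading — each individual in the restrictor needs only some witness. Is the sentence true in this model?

False

"it" takes "a route" as antecedent — a donkey pronoun bound across the clause boundary.
Weak reading: every pilot p with some filed-route has at least one filed-route r such that flew(p,r).
Per pilot: p1:✓  p2:✗  p3:✓  p4:✓  p5:✓
p2 has no witness among its filed-routes.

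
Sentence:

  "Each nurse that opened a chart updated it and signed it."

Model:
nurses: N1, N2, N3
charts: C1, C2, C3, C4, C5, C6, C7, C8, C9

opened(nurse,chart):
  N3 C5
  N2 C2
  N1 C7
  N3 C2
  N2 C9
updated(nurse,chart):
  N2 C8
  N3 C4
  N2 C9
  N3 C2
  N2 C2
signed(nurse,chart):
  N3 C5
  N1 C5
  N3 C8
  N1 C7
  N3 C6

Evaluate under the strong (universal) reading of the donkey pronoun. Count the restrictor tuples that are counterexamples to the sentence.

5

"it" takes "a chart" as antecedent — a donkey pronoun bound across the clause boundary.
Strong reading: for every (n,c) with opened(n,c), updated(n,c) ∧ signed(n,c).
Restrictor pairs: (N1,C7) ✗  (N2,C2) ✗  (N2,C9) ✗  (N3,C2) ✗  (N3,C5) ✗
Counterexamples (restrictor pairs failing the scope): 5.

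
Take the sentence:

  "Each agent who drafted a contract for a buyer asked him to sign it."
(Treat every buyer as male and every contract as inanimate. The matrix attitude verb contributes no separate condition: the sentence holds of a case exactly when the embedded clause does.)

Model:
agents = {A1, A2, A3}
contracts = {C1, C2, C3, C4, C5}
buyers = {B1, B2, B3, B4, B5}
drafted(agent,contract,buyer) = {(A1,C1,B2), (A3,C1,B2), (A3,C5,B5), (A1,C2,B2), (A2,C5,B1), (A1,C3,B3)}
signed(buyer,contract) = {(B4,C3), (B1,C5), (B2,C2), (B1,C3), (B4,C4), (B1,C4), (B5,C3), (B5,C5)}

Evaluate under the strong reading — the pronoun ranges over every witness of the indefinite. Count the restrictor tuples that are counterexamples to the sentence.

"him" takes "a buyer" as antecedent and "it" takes "a contract"; both are donkey pronouns co-varying with the restrictor.
Strong reading: for every (a,c,b) with drafted(a,c,b), signed(b,c).
Restrictor triples: (A1,C1,B2)→signed(B2,C1) ✗  (A1,C2,B2)→signed(B2,C2) ✓  (A1,C3,B3)→signed(B3,C3) ✗  (A2,C5,B1)→signed(B1,C5) ✓  (A3,C1,B2)→signed(B2,C1) ✗  (A3,C5,B5)→signed(B5,C5) ✓
Counterexamples (restrictor triples failing the scope): 3.

3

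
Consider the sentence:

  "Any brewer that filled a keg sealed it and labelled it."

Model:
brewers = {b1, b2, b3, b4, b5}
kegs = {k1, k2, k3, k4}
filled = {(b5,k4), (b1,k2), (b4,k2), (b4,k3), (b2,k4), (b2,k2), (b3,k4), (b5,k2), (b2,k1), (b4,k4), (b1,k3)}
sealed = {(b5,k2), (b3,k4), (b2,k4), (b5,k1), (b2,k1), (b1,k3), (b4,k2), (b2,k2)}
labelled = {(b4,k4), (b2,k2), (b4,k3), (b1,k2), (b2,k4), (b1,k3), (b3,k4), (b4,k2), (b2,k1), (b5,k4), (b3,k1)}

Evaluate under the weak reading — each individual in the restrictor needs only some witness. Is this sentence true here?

"it" takes "a keg" as antecedent — a donkey pronoun bound across the clause boundary.
Weak reading: every brewer b with some filled-keg has at least one filled-keg k such that sealed(b,k) ∧ labelled(b,k).
Per brewer: b1:✓  b2:✓  b3:✓  b4:✓  b5:✗
b5 has no witness among its filled-kegs.

False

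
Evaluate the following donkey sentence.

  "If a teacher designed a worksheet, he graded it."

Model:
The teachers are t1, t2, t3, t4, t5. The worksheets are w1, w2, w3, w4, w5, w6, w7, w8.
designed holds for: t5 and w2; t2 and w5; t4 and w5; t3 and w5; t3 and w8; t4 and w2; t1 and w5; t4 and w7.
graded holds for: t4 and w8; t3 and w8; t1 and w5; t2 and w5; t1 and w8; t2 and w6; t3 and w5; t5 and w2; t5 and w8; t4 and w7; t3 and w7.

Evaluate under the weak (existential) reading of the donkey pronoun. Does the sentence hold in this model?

True

"it" takes "a worksheet" as antecedent — a donkey pronoun bound across the clause boundary.
Weak reading: every teacher t with some designed-worksheet has at least one designed-worksheet w such that graded(t,w).
Per teacher: t1:✓  t2:✓  t3:✓  t4:✓  t5:✓
Every teacher in the restrictor has a witness.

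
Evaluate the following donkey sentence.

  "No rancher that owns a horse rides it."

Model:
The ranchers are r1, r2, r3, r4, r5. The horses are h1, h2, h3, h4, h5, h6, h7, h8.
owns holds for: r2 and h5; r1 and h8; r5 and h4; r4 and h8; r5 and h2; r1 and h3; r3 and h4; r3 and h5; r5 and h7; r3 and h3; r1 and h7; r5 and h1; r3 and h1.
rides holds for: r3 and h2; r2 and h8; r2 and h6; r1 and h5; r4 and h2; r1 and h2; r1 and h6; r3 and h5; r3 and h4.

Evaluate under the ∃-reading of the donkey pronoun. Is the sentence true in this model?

"it" takes "a horse" as antecedent — a donkey pronoun bound across the clause boundary.
Truth condition: for no (r,h) with owns(r,h) does rides(r,h) hold.
Restrictor pairs — does the scope hold? (r1,h3):fails  (r1,h7):fails  (r1,h8):fails  (r2,h5):fails  (r3,h1):fails  (r3,h3):fails  (r3,h4):holds  (r3,h5):holds  (r4,h8):fails  (r5,h1):fails  (r5,h2):fails  (r5,h4):fails  (r5,h7):fails
Scope holds for 2 pair(s), so the sentence is false.

False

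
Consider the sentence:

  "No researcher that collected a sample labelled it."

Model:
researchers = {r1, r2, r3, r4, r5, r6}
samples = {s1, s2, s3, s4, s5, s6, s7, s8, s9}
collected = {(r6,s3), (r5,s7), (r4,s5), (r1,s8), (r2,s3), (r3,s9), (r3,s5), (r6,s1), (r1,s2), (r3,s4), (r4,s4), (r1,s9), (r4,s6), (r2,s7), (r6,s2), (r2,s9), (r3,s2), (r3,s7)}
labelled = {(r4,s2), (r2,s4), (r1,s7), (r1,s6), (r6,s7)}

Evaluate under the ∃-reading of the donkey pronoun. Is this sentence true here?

True

"it" takes "a sample" as antecedent — a donkey pronoun bound across the clause boundary.
Truth condition: for no (r,s) with collected(r,s) does labelled(r,s) hold.
Restrictor pairs — does the scope hold? (r1,s2):fails  (r1,s8):fails  (r1,s9):fails  (r2,s3):fails  (r2,s7):fails  (r2,s9):fails  (r3,s2):fails  (r3,s4):fails  (r3,s5):fails  (r3,s7):fails  (r3,s9):fails  (r4,s4):fails  (r4,s5):fails  (r4,s6):fails  (r5,s7):fails  (r6,s1):fails  (r6,s2):fails  (r6,s3):fails
Scope holds for no restrictor pair, so the sentence is true.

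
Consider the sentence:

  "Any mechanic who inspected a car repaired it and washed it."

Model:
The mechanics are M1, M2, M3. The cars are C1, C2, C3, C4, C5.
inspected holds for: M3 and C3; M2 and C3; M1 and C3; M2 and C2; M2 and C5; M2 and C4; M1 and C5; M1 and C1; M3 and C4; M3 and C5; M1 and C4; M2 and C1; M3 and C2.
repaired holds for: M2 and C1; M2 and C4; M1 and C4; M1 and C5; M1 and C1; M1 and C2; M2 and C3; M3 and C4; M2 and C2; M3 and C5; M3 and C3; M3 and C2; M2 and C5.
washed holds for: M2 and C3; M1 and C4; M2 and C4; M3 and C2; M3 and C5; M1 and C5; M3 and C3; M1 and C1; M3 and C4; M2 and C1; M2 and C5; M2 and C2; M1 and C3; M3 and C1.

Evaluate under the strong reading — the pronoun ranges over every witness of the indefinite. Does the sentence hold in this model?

"it" takes "a car" as antecedent — a donkey pronoun bound across the clause boundary.
Strong reading: for every (m,c) with inspected(m,c), repaired(m,c) ∧ washed(m,c).
Restrictor pairs: (M1,C1) ✓  (M1,C3) ✗  (M1,C4) ✓  (M1,C5) ✓  (M2,C1) ✓  (M2,C2) ✓  (M2,C3) ✓  (M2,C4) ✓  (M2,C5) ✓  (M3,C2) ✓  (M3,C3) ✓  (M3,C4) ✓  (M3,C5) ✓
Counterexample: (M1,C3) is in inspected but fails the scope.

False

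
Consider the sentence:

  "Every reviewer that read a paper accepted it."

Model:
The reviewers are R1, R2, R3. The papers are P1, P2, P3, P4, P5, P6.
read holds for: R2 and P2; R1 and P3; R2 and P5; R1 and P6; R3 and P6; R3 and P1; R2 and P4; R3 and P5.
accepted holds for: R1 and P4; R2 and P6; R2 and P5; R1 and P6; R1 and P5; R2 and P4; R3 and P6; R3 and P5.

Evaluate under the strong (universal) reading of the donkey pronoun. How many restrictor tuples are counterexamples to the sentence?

3

"it" takes "a paper" as antecedent — a donkey pronoun bound across the clause boundary.
Strong reading: for every (r,p) with read(r,p), accepted(r,p).
Restrictor pairs: (R1,P3) ✗  (R1,P6) ✓  (R2,P2) ✗  (R2,P4) ✓  (R2,P5) ✓  (R3,P1) ✗  (R3,P5) ✓  (R3,P6) ✓
Counterexamples (restrictor pairs failing the scope): 3.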